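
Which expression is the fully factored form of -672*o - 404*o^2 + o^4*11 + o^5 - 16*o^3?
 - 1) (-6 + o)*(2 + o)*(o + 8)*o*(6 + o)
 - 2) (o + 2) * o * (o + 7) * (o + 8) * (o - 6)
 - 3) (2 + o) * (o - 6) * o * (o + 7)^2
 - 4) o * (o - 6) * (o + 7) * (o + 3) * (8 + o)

We need to factor -672*o - 404*o^2 + o^4*11 + o^5 - 16*o^3.
The factored form is (o + 2) * o * (o + 7) * (o + 8) * (o - 6).
2) (o + 2) * o * (o + 7) * (o + 8) * (o - 6)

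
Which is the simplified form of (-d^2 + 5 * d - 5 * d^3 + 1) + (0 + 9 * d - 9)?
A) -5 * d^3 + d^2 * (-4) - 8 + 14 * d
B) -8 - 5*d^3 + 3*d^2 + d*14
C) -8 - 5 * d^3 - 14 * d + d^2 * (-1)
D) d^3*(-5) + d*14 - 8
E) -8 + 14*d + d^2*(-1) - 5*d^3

Adding the polynomials and combining like terms:
(-d^2 + 5*d - 5*d^3 + 1) + (0 + 9*d - 9)
= -8 + 14*d + d^2*(-1) - 5*d^3
E) -8 + 14*d + d^2*(-1) - 5*d^3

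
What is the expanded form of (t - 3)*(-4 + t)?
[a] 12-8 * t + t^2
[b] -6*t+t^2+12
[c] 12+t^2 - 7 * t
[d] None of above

Expanding (t - 3)*(-4 + t):
= 12+t^2 - 7 * t
c) 12+t^2 - 7 * t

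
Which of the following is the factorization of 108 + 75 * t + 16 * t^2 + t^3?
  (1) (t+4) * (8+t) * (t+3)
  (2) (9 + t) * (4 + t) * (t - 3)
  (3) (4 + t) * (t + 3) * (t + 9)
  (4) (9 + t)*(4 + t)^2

We need to factor 108 + 75 * t + 16 * t^2 + t^3.
The factored form is (4 + t) * (t + 3) * (t + 9).
3) (4 + t) * (t + 3) * (t + 9)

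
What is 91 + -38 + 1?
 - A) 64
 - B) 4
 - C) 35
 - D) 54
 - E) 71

First: 91 + -38 = 53
Then: 53 + 1 = 54
D) 54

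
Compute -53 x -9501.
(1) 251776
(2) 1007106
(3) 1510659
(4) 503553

-53 * -9501 = 503553
4) 503553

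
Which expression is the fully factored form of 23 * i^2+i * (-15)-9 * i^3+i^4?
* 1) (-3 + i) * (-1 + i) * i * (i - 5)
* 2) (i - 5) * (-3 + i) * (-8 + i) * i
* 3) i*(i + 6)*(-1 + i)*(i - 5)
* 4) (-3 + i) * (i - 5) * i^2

We need to factor 23 * i^2+i * (-15)-9 * i^3+i^4.
The factored form is (-3 + i) * (-1 + i) * i * (i - 5).
1) (-3 + i) * (-1 + i) * i * (i - 5)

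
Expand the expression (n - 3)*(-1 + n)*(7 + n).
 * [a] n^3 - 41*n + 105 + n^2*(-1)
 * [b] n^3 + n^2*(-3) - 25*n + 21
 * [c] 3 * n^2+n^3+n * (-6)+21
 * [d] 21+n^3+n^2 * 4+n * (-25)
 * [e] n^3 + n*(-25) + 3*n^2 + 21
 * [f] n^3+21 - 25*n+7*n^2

Expanding (n - 3)*(-1 + n)*(7 + n):
= n^3 + n*(-25) + 3*n^2 + 21
e) n^3 + n*(-25) + 3*n^2 + 21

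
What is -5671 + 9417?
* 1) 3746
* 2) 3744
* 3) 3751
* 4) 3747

-5671 + 9417 = 3746
1) 3746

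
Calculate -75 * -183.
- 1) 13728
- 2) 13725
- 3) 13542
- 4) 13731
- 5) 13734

-75 * -183 = 13725
2) 13725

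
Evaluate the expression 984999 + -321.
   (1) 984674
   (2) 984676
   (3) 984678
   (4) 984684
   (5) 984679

984999 + -321 = 984678
3) 984678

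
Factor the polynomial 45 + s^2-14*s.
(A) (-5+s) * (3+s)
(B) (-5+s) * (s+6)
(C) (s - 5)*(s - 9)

We need to factor 45 + s^2-14*s.
The factored form is (s - 5)*(s - 9).
C) (s - 5)*(s - 9)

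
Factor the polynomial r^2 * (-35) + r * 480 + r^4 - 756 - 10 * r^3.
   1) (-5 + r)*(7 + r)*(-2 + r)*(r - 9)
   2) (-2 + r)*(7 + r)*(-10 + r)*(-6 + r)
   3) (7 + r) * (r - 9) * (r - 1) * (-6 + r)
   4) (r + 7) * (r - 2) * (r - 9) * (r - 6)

We need to factor r^2 * (-35) + r * 480 + r^4 - 756 - 10 * r^3.
The factored form is (r + 7) * (r - 2) * (r - 9) * (r - 6).
4) (r + 7) * (r - 2) * (r - 9) * (r - 6)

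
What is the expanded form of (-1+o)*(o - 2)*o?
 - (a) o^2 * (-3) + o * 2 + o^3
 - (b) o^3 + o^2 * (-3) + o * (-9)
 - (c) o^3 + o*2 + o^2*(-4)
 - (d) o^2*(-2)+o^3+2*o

Expanding (-1+o)*(o - 2)*o:
= o^2 * (-3) + o * 2 + o^3
a) o^2 * (-3) + o * 2 + o^3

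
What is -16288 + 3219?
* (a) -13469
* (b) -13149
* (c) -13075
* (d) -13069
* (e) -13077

-16288 + 3219 = -13069
d) -13069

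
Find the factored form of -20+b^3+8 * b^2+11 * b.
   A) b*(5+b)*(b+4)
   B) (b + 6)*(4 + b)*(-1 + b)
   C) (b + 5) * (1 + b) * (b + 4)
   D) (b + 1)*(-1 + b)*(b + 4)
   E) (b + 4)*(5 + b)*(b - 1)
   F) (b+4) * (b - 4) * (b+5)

We need to factor -20+b^3+8 * b^2+11 * b.
The factored form is (b + 4)*(5 + b)*(b - 1).
E) (b + 4)*(5 + b)*(b - 1)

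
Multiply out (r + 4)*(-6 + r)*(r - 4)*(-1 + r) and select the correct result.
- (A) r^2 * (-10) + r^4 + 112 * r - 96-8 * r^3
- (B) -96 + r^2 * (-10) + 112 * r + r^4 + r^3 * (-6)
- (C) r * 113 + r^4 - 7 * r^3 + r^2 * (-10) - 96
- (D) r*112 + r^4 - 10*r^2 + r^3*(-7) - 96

Expanding (r + 4)*(-6 + r)*(r - 4)*(-1 + r):
= r*112 + r^4 - 10*r^2 + r^3*(-7) - 96
D) r*112 + r^4 - 10*r^2 + r^3*(-7) - 96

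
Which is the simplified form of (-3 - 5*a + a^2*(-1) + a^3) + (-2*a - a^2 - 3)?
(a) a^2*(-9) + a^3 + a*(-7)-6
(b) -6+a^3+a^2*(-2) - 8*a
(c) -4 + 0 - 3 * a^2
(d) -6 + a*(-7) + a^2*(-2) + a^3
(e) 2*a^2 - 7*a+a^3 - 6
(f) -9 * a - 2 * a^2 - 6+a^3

Adding the polynomials and combining like terms:
(-3 - 5*a + a^2*(-1) + a^3) + (-2*a - a^2 - 3)
= -6 + a*(-7) + a^2*(-2) + a^3
d) -6 + a*(-7) + a^2*(-2) + a^3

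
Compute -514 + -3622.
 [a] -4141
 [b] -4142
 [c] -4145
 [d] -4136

-514 + -3622 = -4136
d) -4136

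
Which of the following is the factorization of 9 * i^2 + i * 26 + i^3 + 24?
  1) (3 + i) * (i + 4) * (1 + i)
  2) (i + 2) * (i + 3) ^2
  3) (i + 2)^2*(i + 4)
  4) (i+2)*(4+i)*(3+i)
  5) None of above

We need to factor 9 * i^2 + i * 26 + i^3 + 24.
The factored form is (i+2)*(4+i)*(3+i).
4) (i+2)*(4+i)*(3+i)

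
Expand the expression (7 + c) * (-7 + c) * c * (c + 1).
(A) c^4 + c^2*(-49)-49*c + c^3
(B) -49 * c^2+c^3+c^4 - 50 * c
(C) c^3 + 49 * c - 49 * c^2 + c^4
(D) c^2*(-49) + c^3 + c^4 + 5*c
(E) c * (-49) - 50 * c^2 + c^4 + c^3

Expanding (7 + c) * (-7 + c) * c * (c + 1):
= c^4 + c^2*(-49)-49*c + c^3
A) c^4 + c^2*(-49)-49*c + c^3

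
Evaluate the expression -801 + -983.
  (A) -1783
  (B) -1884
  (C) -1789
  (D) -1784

-801 + -983 = -1784
D) -1784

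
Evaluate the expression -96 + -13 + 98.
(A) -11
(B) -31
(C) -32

First: -96 + -13 = -109
Then: -109 + 98 = -11
A) -11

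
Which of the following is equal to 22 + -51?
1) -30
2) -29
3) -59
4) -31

22 + -51 = -29
2) -29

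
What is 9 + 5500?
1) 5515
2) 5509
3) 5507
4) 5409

9 + 5500 = 5509
2) 5509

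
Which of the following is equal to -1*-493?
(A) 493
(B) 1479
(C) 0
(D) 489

-1 * -493 = 493
A) 493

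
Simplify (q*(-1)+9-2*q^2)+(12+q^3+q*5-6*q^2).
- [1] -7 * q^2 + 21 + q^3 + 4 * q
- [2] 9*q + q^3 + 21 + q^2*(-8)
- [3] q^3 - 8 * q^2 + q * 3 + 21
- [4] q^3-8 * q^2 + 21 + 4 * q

Adding the polynomials and combining like terms:
(q*(-1) + 9 - 2*q^2) + (12 + q^3 + q*5 - 6*q^2)
= q^3-8 * q^2 + 21 + 4 * q
4) q^3-8 * q^2 + 21 + 4 * q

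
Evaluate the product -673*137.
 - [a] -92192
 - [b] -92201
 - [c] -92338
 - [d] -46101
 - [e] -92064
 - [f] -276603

-673 * 137 = -92201
b) -92201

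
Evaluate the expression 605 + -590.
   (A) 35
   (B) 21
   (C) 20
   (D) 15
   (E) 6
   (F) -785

605 + -590 = 15
D) 15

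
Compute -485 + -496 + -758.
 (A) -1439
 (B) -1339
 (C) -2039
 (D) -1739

First: -485 + -496 = -981
Then: -981 + -758 = -1739
D) -1739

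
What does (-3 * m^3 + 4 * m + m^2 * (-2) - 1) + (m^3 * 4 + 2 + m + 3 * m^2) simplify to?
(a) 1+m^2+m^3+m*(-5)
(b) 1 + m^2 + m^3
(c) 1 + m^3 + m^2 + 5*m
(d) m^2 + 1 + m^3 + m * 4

Adding the polynomials and combining like terms:
(-3*m^3 + 4*m + m^2*(-2) - 1) + (m^3*4 + 2 + m + 3*m^2)
= 1 + m^3 + m^2 + 5*m
c) 1 + m^3 + m^2 + 5*m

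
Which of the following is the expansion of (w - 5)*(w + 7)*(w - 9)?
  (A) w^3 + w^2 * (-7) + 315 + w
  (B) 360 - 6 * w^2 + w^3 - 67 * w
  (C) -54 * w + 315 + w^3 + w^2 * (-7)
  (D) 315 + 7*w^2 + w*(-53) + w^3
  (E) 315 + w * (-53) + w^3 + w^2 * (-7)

Expanding (w - 5)*(w + 7)*(w - 9):
= 315 + w * (-53) + w^3 + w^2 * (-7)
E) 315 + w * (-53) + w^3 + w^2 * (-7)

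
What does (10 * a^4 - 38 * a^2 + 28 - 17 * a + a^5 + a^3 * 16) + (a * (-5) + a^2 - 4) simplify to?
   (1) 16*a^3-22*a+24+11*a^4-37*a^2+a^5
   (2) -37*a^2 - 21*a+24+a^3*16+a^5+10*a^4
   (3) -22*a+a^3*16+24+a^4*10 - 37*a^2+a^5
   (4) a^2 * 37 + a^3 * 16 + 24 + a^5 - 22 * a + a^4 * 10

Adding the polynomials and combining like terms:
(10*a^4 - 38*a^2 + 28 - 17*a + a^5 + a^3*16) + (a*(-5) + a^2 - 4)
= -22*a+a^3*16+24+a^4*10 - 37*a^2+a^5
3) -22*a+a^3*16+24+a^4*10 - 37*a^2+a^5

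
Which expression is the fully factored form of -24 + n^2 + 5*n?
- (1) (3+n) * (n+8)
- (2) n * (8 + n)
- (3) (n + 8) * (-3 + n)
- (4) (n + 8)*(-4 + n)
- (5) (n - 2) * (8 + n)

We need to factor -24 + n^2 + 5*n.
The factored form is (n + 8) * (-3 + n).
3) (n + 8) * (-3 + n)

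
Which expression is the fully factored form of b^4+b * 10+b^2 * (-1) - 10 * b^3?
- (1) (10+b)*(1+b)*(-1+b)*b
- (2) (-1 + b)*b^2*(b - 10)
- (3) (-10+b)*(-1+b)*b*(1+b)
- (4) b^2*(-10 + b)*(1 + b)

We need to factor b^4+b * 10+b^2 * (-1) - 10 * b^3.
The factored form is (-10+b)*(-1+b)*b*(1+b).
3) (-10+b)*(-1+b)*b*(1+b)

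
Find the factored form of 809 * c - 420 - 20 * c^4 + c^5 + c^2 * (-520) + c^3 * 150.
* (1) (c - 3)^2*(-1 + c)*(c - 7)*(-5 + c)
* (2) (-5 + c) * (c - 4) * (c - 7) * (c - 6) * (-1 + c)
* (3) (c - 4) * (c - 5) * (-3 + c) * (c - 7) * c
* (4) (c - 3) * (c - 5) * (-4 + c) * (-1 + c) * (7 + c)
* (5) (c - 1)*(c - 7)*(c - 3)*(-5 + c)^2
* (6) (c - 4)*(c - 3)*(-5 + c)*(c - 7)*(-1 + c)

We need to factor 809 * c - 420 - 20 * c^4 + c^5 + c^2 * (-520) + c^3 * 150.
The factored form is (c - 4)*(c - 3)*(-5 + c)*(c - 7)*(-1 + c).
6) (c - 4)*(c - 3)*(-5 + c)*(c - 7)*(-1 + c)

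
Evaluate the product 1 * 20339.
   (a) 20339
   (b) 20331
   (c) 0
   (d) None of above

1 * 20339 = 20339
a) 20339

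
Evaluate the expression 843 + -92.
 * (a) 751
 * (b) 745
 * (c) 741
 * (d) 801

843 + -92 = 751
a) 751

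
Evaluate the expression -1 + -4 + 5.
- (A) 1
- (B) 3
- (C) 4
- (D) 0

First: -1 + -4 = -5
Then: -5 + 5 = 0
D) 0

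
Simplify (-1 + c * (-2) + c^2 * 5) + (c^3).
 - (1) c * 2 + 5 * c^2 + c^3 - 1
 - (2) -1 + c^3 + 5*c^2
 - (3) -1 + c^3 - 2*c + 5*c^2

Adding the polynomials and combining like terms:
(-1 + c*(-2) + c^2*5) + (c^3)
= -1 + c^3 - 2*c + 5*c^2
3) -1 + c^3 - 2*c + 5*c^2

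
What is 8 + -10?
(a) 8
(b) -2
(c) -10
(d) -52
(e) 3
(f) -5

8 + -10 = -2
b) -2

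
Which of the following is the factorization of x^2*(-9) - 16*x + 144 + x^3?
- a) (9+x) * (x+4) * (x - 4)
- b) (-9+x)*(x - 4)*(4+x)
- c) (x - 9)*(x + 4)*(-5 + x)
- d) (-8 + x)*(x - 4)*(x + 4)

We need to factor x^2*(-9) - 16*x + 144 + x^3.
The factored form is (-9+x)*(x - 4)*(4+x).
b) (-9+x)*(x - 4)*(4+x)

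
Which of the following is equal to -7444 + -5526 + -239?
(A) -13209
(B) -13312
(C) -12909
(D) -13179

First: -7444 + -5526 = -12970
Then: -12970 + -239 = -13209
A) -13209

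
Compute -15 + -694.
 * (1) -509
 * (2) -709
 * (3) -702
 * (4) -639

-15 + -694 = -709
2) -709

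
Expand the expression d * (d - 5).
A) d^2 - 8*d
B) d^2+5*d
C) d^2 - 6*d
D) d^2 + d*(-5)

Expanding d * (d - 5):
= d^2 + d*(-5)
D) d^2 + d*(-5)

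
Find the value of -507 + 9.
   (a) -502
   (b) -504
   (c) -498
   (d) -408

-507 + 9 = -498
c) -498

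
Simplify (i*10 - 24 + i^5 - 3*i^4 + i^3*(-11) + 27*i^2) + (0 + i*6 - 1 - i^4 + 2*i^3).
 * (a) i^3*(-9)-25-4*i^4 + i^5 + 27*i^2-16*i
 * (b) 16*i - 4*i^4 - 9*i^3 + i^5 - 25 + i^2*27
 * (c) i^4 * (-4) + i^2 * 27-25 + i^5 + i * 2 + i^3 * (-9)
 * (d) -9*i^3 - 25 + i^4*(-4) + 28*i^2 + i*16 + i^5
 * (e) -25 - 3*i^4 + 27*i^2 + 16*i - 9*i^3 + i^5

Adding the polynomials and combining like terms:
(i*10 - 24 + i^5 - 3*i^4 + i^3*(-11) + 27*i^2) + (0 + i*6 - 1 - i^4 + 2*i^3)
= 16*i - 4*i^4 - 9*i^3 + i^5 - 25 + i^2*27
b) 16*i - 4*i^4 - 9*i^3 + i^5 - 25 + i^2*27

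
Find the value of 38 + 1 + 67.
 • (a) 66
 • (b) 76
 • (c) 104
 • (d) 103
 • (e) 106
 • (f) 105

First: 38 + 1 = 39
Then: 39 + 67 = 106
e) 106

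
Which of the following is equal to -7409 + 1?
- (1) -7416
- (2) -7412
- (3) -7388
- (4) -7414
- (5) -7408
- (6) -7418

-7409 + 1 = -7408
5) -7408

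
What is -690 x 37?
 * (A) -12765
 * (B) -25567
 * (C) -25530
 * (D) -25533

-690 * 37 = -25530
C) -25530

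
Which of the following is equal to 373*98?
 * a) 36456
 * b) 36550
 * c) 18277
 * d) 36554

373 * 98 = 36554
d) 36554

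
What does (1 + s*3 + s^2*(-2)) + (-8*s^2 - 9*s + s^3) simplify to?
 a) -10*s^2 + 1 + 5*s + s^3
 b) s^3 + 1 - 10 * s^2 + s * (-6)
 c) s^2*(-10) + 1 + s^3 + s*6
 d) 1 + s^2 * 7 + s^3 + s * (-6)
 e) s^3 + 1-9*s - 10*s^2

Adding the polynomials and combining like terms:
(1 + s*3 + s^2*(-2)) + (-8*s^2 - 9*s + s^3)
= s^3 + 1 - 10 * s^2 + s * (-6)
b) s^3 + 1 - 10 * s^2 + s * (-6)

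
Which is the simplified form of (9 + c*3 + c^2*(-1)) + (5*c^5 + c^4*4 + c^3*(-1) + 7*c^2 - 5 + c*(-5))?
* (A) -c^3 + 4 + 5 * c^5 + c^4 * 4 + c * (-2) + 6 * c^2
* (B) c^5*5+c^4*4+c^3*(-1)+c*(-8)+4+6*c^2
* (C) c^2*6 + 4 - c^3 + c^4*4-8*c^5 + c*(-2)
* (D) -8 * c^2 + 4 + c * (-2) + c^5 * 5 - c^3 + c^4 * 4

Adding the polynomials and combining like terms:
(9 + c*3 + c^2*(-1)) + (5*c^5 + c^4*4 + c^3*(-1) + 7*c^2 - 5 + c*(-5))
= -c^3 + 4 + 5 * c^5 + c^4 * 4 + c * (-2) + 6 * c^2
A) -c^3 + 4 + 5 * c^5 + c^4 * 4 + c * (-2) + 6 * c^2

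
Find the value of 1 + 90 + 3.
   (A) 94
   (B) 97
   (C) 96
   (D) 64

First: 1 + 90 = 91
Then: 91 + 3 = 94
A) 94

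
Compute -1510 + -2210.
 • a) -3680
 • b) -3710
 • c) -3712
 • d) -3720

-1510 + -2210 = -3720
d) -3720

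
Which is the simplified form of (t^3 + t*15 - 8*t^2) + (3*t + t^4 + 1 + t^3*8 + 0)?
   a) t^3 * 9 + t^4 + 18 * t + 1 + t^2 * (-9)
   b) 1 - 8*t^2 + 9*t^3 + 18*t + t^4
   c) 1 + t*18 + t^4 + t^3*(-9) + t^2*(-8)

Adding the polynomials and combining like terms:
(t^3 + t*15 - 8*t^2) + (3*t + t^4 + 1 + t^3*8 + 0)
= 1 - 8*t^2 + 9*t^3 + 18*t + t^4
b) 1 - 8*t^2 + 9*t^3 + 18*t + t^4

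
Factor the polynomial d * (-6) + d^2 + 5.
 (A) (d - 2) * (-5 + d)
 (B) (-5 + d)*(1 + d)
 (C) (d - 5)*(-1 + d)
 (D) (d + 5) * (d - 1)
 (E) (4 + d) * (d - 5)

We need to factor d * (-6) + d^2 + 5.
The factored form is (d - 5)*(-1 + d).
C) (d - 5)*(-1 + d)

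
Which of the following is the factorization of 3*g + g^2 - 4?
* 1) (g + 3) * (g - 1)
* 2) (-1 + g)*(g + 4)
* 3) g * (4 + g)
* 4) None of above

We need to factor 3*g + g^2 - 4.
The factored form is (-1 + g)*(g + 4).
2) (-1 + g)*(g + 4)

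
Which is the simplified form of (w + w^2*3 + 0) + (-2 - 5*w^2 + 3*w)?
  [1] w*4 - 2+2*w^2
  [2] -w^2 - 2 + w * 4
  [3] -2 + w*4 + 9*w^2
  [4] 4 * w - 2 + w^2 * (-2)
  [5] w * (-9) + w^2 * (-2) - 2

Adding the polynomials and combining like terms:
(w + w^2*3 + 0) + (-2 - 5*w^2 + 3*w)
= 4 * w - 2 + w^2 * (-2)
4) 4 * w - 2 + w^2 * (-2)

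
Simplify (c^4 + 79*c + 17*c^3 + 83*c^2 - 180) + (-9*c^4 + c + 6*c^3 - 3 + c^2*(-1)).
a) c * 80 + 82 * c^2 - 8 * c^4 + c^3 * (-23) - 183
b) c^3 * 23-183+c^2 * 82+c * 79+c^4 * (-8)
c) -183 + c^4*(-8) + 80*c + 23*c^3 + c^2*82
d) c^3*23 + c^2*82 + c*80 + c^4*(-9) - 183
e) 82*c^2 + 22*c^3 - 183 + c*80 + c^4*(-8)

Adding the polynomials and combining like terms:
(c^4 + 79*c + 17*c^3 + 83*c^2 - 180) + (-9*c^4 + c + 6*c^3 - 3 + c^2*(-1))
= -183 + c^4*(-8) + 80*c + 23*c^3 + c^2*82
c) -183 + c^4*(-8) + 80*c + 23*c^3 + c^2*82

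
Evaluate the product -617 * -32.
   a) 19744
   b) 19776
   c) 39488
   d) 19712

-617 * -32 = 19744
a) 19744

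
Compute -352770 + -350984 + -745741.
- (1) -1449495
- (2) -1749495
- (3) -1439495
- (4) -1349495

First: -352770 + -350984 = -703754
Then: -703754 + -745741 = -1449495
1) -1449495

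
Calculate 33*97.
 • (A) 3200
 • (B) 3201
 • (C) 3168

33 * 97 = 3201
B) 3201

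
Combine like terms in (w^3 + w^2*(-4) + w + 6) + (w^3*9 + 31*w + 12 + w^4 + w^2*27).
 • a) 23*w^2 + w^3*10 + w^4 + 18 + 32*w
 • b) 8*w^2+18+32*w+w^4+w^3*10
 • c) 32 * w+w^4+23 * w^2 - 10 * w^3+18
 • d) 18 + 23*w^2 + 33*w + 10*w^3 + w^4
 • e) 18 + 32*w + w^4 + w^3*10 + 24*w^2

Adding the polynomials and combining like terms:
(w^3 + w^2*(-4) + w + 6) + (w^3*9 + 31*w + 12 + w^4 + w^2*27)
= 23*w^2 + w^3*10 + w^4 + 18 + 32*w
a) 23*w^2 + w^3*10 + w^4 + 18 + 32*w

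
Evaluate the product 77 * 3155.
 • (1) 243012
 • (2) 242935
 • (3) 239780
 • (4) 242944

77 * 3155 = 242935
2) 242935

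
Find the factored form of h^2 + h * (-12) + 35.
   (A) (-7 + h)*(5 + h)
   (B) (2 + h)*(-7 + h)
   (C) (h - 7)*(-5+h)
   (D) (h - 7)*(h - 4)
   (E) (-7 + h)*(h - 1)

We need to factor h^2 + h * (-12) + 35.
The factored form is (h - 7)*(-5+h).
C) (h - 7)*(-5+h)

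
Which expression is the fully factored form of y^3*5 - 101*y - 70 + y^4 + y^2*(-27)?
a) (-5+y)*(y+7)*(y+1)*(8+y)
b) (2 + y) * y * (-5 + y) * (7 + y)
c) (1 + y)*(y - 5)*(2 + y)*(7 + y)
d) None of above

We need to factor y^3*5 - 101*y - 70 + y^4 + y^2*(-27).
The factored form is (1 + y)*(y - 5)*(2 + y)*(7 + y).
c) (1 + y)*(y - 5)*(2 + y)*(7 + y)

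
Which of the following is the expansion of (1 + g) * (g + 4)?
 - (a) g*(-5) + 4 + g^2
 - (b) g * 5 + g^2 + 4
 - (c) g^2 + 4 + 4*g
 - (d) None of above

Expanding (1 + g) * (g + 4):
= g * 5 + g^2 + 4
b) g * 5 + g^2 + 4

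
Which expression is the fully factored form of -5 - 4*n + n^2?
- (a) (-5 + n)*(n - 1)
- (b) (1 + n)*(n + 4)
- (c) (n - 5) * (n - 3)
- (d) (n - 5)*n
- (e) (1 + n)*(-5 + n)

We need to factor -5 - 4*n + n^2.
The factored form is (1 + n)*(-5 + n).
e) (1 + n)*(-5 + n)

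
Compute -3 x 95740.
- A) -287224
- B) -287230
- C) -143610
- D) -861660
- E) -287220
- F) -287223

-3 * 95740 = -287220
E) -287220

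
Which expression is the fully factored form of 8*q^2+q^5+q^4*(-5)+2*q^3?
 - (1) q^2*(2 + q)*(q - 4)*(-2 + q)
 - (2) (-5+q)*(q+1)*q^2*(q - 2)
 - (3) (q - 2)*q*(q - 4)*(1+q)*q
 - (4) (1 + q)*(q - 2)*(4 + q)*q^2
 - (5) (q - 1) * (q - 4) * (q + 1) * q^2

We need to factor 8*q^2+q^5+q^4*(-5)+2*q^3.
The factored form is (q - 2)*q*(q - 4)*(1+q)*q.
3) (q - 2)*q*(q - 4)*(1+q)*q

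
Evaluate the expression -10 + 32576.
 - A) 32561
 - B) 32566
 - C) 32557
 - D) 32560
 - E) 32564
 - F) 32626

-10 + 32576 = 32566
B) 32566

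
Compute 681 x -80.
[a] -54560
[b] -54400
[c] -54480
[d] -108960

681 * -80 = -54480
c) -54480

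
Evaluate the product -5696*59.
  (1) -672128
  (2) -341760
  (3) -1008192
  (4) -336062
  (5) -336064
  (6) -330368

-5696 * 59 = -336064
5) -336064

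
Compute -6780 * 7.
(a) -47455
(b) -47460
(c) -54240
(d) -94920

-6780 * 7 = -47460
b) -47460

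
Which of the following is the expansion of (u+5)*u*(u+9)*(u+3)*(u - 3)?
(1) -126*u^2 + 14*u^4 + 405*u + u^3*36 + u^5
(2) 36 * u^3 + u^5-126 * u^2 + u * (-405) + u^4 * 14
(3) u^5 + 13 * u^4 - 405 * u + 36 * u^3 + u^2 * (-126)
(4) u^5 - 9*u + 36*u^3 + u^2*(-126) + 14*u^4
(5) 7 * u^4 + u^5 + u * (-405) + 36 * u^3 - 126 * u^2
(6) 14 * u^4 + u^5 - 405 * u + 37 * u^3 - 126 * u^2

Expanding (u+5)*u*(u+9)*(u+3)*(u - 3):
= 36 * u^3 + u^5-126 * u^2 + u * (-405) + u^4 * 14
2) 36 * u^3 + u^5-126 * u^2 + u * (-405) + u^4 * 14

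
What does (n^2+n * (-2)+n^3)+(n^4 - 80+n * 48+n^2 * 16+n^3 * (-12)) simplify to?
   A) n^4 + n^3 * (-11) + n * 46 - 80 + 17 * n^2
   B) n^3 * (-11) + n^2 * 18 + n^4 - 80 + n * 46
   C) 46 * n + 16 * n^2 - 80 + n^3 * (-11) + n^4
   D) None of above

Adding the polynomials and combining like terms:
(n^2 + n*(-2) + n^3) + (n^4 - 80 + n*48 + n^2*16 + n^3*(-12))
= n^4 + n^3 * (-11) + n * 46 - 80 + 17 * n^2
A) n^4 + n^3 * (-11) + n * 46 - 80 + 17 * n^2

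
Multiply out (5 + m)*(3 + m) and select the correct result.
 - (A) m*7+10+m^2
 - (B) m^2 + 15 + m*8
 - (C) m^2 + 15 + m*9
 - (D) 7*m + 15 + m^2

Expanding (5 + m)*(3 + m):
= m^2 + 15 + m*8
B) m^2 + 15 + m*8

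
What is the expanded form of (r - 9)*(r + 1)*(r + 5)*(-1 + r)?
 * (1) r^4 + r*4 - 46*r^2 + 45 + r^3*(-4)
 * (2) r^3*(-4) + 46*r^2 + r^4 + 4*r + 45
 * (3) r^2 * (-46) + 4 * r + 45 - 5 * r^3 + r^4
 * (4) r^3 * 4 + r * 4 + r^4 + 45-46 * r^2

Expanding (r - 9)*(r + 1)*(r + 5)*(-1 + r):
= r^4 + r*4 - 46*r^2 + 45 + r^3*(-4)
1) r^4 + r*4 - 46*r^2 + 45 + r^3*(-4)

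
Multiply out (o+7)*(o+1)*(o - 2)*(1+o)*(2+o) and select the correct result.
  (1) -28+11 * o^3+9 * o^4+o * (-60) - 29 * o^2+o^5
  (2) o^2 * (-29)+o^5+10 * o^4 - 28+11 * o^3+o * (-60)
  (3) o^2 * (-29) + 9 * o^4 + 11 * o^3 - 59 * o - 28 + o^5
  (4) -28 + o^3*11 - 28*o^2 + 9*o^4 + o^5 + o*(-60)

Expanding (o+7)*(o+1)*(o - 2)*(1+o)*(2+o):
= -28+11 * o^3+9 * o^4+o * (-60) - 29 * o^2+o^5
1) -28+11 * o^3+9 * o^4+o * (-60) - 29 * o^2+o^5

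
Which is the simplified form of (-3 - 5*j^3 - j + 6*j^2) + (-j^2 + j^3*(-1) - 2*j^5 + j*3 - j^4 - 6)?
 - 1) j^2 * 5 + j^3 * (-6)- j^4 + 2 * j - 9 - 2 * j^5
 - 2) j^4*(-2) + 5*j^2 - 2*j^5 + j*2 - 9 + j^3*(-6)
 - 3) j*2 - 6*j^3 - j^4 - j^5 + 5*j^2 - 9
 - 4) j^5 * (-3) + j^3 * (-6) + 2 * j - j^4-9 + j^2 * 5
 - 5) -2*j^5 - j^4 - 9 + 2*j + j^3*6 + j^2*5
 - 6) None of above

Adding the polynomials and combining like terms:
(-3 - 5*j^3 - j + 6*j^2) + (-j^2 + j^3*(-1) - 2*j^5 + j*3 - j^4 - 6)
= j^2 * 5 + j^3 * (-6)- j^4 + 2 * j - 9 - 2 * j^5
1) j^2 * 5 + j^3 * (-6)- j^4 + 2 * j - 9 - 2 * j^5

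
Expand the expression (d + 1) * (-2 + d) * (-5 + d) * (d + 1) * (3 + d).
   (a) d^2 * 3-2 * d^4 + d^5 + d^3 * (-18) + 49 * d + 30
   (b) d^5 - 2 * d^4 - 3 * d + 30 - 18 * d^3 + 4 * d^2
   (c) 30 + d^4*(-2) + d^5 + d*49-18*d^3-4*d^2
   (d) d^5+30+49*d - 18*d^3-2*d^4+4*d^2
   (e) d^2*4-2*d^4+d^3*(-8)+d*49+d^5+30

Expanding (d + 1) * (-2 + d) * (-5 + d) * (d + 1) * (3 + d):
= d^5+30+49*d - 18*d^3-2*d^4+4*d^2
d) d^5+30+49*d - 18*d^3-2*d^4+4*d^2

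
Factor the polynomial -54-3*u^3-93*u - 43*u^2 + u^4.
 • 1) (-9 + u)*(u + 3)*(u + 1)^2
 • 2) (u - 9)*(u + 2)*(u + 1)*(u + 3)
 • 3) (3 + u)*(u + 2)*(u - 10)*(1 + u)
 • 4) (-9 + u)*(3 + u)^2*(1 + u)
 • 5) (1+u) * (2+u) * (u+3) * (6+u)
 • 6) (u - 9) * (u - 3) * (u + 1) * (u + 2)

We need to factor -54-3*u^3-93*u - 43*u^2 + u^4.
The factored form is (u - 9)*(u + 2)*(u + 1)*(u + 3).
2) (u - 9)*(u + 2)*(u + 1)*(u + 3)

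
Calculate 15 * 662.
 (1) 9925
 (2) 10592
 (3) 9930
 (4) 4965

15 * 662 = 9930
3) 9930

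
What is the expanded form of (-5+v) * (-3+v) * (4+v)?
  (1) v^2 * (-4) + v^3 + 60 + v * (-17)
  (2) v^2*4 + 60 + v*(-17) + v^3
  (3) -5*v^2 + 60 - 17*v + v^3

Expanding (-5+v) * (-3+v) * (4+v):
= v^2 * (-4) + v^3 + 60 + v * (-17)
1) v^2 * (-4) + v^3 + 60 + v * (-17)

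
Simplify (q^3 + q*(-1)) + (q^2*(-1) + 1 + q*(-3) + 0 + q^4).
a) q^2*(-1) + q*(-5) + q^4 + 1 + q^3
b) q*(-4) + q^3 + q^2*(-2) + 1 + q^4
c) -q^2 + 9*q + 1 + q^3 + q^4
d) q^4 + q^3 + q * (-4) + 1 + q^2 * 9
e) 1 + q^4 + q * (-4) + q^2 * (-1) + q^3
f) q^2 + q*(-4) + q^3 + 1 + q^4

Adding the polynomials and combining like terms:
(q^3 + q*(-1)) + (q^2*(-1) + 1 + q*(-3) + 0 + q^4)
= 1 + q^4 + q * (-4) + q^2 * (-1) + q^3
e) 1 + q^4 + q * (-4) + q^2 * (-1) + q^3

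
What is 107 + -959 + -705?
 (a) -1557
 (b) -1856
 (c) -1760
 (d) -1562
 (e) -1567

First: 107 + -959 = -852
Then: -852 + -705 = -1557
a) -1557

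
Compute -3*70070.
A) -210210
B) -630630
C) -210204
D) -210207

-3 * 70070 = -210210
A) -210210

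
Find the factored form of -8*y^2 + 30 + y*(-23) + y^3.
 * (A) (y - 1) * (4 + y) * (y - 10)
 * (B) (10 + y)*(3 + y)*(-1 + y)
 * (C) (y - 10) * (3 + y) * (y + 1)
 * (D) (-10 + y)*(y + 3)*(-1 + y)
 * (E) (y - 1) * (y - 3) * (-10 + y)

We need to factor -8*y^2 + 30 + y*(-23) + y^3.
The factored form is (-10 + y)*(y + 3)*(-1 + y).
D) (-10 + y)*(y + 3)*(-1 + y)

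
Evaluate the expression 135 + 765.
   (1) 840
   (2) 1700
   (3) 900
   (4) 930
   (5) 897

135 + 765 = 900
3) 900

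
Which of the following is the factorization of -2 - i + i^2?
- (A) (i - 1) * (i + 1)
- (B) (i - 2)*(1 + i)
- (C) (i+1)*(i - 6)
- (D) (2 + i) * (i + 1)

We need to factor -2 - i + i^2.
The factored form is (i - 2)*(1 + i).
B) (i - 2)*(1 + i)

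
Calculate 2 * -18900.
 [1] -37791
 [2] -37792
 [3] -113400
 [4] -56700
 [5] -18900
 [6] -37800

2 * -18900 = -37800
6) -37800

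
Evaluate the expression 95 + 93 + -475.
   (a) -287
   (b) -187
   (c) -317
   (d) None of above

First: 95 + 93 = 188
Then: 188 + -475 = -287
a) -287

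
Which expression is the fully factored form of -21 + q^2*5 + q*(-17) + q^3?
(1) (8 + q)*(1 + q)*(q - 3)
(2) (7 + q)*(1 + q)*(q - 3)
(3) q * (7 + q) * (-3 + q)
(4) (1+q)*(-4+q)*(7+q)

We need to factor -21 + q^2*5 + q*(-17) + q^3.
The factored form is (7 + q)*(1 + q)*(q - 3).
2) (7 + q)*(1 + q)*(q - 3)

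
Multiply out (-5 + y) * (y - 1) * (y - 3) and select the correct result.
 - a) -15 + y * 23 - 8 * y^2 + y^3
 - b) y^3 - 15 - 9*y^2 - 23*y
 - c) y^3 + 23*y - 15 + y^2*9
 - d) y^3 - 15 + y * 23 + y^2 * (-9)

Expanding (-5 + y) * (y - 1) * (y - 3):
= y^3 - 15 + y * 23 + y^2 * (-9)
d) y^3 - 15 + y * 23 + y^2 * (-9)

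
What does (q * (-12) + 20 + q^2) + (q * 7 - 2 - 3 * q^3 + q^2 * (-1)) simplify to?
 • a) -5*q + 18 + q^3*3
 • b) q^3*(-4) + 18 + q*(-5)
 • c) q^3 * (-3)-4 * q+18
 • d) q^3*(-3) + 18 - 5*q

Adding the polynomials and combining like terms:
(q*(-12) + 20 + q^2) + (q*7 - 2 - 3*q^3 + q^2*(-1))
= q^3*(-3) + 18 - 5*q
d) q^3*(-3) + 18 - 5*q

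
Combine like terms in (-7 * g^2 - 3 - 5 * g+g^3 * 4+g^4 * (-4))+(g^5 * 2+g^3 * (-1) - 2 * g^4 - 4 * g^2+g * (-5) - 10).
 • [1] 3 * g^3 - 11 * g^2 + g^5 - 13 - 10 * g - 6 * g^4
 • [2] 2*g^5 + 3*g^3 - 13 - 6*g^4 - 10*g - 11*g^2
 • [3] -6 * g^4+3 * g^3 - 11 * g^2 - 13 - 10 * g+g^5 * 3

Adding the polynomials and combining like terms:
(-7*g^2 - 3 - 5*g + g^3*4 + g^4*(-4)) + (g^5*2 + g^3*(-1) - 2*g^4 - 4*g^2 + g*(-5) - 10)
= 2*g^5 + 3*g^3 - 13 - 6*g^4 - 10*g - 11*g^2
2) 2*g^5 + 3*g^3 - 13 - 6*g^4 - 10*g - 11*g^2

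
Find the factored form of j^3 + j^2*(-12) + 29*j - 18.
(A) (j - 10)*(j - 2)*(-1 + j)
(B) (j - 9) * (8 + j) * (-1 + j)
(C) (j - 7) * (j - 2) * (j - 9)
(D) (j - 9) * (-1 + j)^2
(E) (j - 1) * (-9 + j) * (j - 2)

We need to factor j^3 + j^2*(-12) + 29*j - 18.
The factored form is (j - 1) * (-9 + j) * (j - 2).
E) (j - 1) * (-9 + j) * (j - 2)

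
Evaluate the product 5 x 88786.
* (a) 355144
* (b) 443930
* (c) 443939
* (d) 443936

5 * 88786 = 443930
b) 443930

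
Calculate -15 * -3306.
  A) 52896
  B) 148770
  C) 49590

-15 * -3306 = 49590
C) 49590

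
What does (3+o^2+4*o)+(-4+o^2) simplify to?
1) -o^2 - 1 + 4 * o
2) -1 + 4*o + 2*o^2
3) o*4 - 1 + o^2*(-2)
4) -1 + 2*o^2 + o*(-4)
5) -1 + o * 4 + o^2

Adding the polynomials and combining like terms:
(3 + o^2 + 4*o) + (-4 + o^2)
= -1 + 4*o + 2*o^2
2) -1 + 4*o + 2*o^2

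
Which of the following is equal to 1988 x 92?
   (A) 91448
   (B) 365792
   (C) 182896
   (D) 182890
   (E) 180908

1988 * 92 = 182896
C) 182896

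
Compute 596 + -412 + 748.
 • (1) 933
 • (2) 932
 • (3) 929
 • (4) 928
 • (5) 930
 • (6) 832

First: 596 + -412 = 184
Then: 184 + 748 = 932
2) 932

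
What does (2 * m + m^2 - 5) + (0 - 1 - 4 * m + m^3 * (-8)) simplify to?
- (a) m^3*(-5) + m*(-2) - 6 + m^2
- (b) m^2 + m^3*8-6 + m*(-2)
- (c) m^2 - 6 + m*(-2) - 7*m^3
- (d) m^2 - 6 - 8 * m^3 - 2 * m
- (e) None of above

Adding the polynomials and combining like terms:
(2*m + m^2 - 5) + (0 - 1 - 4*m + m^3*(-8))
= m^2 - 6 - 8 * m^3 - 2 * m
d) m^2 - 6 - 8 * m^3 - 2 * m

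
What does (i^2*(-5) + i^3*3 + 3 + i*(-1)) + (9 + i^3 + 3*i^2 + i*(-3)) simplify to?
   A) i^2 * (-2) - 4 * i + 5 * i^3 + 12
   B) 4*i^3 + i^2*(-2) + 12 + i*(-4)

Adding the polynomials and combining like terms:
(i^2*(-5) + i^3*3 + 3 + i*(-1)) + (9 + i^3 + 3*i^2 + i*(-3))
= 4*i^3 + i^2*(-2) + 12 + i*(-4)
B) 4*i^3 + i^2*(-2) + 12 + i*(-4)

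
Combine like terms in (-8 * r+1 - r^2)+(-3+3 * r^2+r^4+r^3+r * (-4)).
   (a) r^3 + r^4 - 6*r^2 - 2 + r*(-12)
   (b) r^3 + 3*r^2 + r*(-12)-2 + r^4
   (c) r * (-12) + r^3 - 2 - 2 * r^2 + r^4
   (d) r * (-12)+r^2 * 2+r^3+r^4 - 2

Adding the polynomials and combining like terms:
(-8*r + 1 - r^2) + (-3 + 3*r^2 + r^4 + r^3 + r*(-4))
= r * (-12)+r^2 * 2+r^3+r^4 - 2
d) r * (-12)+r^2 * 2+r^3+r^4 - 2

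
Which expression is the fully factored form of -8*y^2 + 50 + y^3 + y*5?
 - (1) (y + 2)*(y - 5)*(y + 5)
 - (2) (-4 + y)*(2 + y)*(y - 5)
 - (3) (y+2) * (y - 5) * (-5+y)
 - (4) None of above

We need to factor -8*y^2 + 50 + y^3 + y*5.
The factored form is (y+2) * (y - 5) * (-5+y).
3) (y+2) * (y - 5) * (-5+y)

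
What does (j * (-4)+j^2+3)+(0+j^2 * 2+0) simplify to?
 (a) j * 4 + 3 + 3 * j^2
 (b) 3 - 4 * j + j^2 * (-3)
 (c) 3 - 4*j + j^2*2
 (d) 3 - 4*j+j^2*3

Adding the polynomials and combining like terms:
(j*(-4) + j^2 + 3) + (0 + j^2*2 + 0)
= 3 - 4*j+j^2*3
d) 3 - 4*j+j^2*3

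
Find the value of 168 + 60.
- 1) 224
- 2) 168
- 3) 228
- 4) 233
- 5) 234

168 + 60 = 228
3) 228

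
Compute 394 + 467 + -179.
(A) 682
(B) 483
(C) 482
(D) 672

First: 394 + 467 = 861
Then: 861 + -179 = 682
A) 682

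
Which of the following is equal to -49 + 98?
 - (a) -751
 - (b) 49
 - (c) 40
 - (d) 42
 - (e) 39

-49 + 98 = 49
b) 49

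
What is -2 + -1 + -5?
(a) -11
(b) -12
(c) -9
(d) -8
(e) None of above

First: -2 + -1 = -3
Then: -3 + -5 = -8
d) -8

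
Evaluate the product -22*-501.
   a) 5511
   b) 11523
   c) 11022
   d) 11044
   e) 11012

-22 * -501 = 11022
c) 11022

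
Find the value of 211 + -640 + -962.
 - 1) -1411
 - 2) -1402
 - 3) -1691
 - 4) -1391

First: 211 + -640 = -429
Then: -429 + -962 = -1391
4) -1391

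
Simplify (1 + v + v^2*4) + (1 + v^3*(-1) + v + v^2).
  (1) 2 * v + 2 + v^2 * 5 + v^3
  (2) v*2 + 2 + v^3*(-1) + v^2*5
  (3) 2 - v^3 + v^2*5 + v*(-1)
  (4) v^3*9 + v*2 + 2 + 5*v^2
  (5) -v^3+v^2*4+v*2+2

Adding the polynomials and combining like terms:
(1 + v + v^2*4) + (1 + v^3*(-1) + v + v^2)
= v*2 + 2 + v^3*(-1) + v^2*5
2) v*2 + 2 + v^3*(-1) + v^2*5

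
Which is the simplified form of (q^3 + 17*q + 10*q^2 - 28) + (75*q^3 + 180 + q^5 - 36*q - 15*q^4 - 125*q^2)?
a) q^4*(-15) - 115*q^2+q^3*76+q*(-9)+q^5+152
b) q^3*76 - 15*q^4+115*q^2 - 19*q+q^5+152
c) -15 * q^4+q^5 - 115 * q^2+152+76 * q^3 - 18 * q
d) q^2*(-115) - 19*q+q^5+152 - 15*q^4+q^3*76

Adding the polynomials and combining like terms:
(q^3 + 17*q + 10*q^2 - 28) + (75*q^3 + 180 + q^5 - 36*q - 15*q^4 - 125*q^2)
= q^2*(-115) - 19*q+q^5+152 - 15*q^4+q^3*76
d) q^2*(-115) - 19*q+q^5+152 - 15*q^4+q^3*76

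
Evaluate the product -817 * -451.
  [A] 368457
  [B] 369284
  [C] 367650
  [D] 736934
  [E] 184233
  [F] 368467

-817 * -451 = 368467
F) 368467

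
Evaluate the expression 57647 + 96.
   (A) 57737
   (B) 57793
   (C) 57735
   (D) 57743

57647 + 96 = 57743
D) 57743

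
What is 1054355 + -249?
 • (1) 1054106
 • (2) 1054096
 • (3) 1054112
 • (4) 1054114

1054355 + -249 = 1054106
1) 1054106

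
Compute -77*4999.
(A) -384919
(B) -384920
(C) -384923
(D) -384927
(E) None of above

-77 * 4999 = -384923
C) -384923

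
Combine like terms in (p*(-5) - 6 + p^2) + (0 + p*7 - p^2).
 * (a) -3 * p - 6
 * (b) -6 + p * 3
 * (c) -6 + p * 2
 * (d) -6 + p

Adding the polynomials and combining like terms:
(p*(-5) - 6 + p^2) + (0 + p*7 - p^2)
= -6 + p * 2
c) -6 + p * 2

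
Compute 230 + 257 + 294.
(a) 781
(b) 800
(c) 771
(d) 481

First: 230 + 257 = 487
Then: 487 + 294 = 781
a) 781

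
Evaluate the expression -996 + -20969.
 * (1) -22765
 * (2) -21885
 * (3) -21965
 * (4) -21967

-996 + -20969 = -21965
3) -21965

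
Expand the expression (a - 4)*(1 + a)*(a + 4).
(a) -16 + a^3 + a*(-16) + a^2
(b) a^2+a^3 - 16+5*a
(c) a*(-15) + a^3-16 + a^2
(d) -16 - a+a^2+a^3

Expanding (a - 4)*(1 + a)*(a + 4):
= -16 + a^3 + a*(-16) + a^2
a) -16 + a^3 + a*(-16) + a^2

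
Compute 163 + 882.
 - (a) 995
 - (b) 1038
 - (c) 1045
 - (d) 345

163 + 882 = 1045
c) 1045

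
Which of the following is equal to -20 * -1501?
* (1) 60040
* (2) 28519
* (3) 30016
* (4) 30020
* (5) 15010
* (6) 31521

-20 * -1501 = 30020
4) 30020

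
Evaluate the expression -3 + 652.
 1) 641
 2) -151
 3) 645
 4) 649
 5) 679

-3 + 652 = 649
4) 649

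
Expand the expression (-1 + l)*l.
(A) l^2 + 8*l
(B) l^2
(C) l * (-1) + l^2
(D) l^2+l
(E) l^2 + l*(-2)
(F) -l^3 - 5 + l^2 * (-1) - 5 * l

Expanding (-1 + l)*l:
= l * (-1) + l^2
C) l * (-1) + l^2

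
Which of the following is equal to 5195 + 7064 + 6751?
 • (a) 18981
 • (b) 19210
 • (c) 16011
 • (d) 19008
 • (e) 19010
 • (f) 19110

First: 5195 + 7064 = 12259
Then: 12259 + 6751 = 19010
e) 19010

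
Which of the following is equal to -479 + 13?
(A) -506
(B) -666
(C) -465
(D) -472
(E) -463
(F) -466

-479 + 13 = -466
F) -466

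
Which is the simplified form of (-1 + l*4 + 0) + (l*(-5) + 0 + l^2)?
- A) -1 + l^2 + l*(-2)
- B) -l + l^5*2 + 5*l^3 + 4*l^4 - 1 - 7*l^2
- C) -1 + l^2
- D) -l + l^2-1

Adding the polynomials and combining like terms:
(-1 + l*4 + 0) + (l*(-5) + 0 + l^2)
= -l + l^2-1
D) -l + l^2-1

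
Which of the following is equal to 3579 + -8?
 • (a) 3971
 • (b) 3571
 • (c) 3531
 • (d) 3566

3579 + -8 = 3571
b) 3571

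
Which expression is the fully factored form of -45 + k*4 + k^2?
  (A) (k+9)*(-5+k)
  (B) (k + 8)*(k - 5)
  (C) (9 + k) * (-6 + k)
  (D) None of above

We need to factor -45 + k*4 + k^2.
The factored form is (k+9)*(-5+k).
A) (k+9)*(-5+k)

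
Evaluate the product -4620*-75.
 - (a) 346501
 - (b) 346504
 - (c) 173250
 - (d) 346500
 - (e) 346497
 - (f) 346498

-4620 * -75 = 346500
d) 346500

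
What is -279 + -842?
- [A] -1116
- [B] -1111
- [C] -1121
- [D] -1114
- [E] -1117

-279 + -842 = -1121
C) -1121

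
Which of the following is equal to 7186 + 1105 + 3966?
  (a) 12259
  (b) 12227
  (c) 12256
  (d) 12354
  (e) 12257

First: 7186 + 1105 = 8291
Then: 8291 + 3966 = 12257
e) 12257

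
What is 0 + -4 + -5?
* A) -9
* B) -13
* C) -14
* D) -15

First: 0 + -4 = -4
Then: -4 + -5 = -9
A) -9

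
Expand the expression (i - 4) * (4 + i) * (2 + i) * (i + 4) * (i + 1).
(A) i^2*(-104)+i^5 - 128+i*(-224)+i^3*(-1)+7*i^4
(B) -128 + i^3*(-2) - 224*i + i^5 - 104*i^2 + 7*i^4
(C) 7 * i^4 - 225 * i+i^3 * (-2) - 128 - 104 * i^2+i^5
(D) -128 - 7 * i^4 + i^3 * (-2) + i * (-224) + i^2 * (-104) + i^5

Expanding (i - 4) * (4 + i) * (2 + i) * (i + 4) * (i + 1):
= -128 + i^3*(-2) - 224*i + i^5 - 104*i^2 + 7*i^4
B) -128 + i^3*(-2) - 224*i + i^5 - 104*i^2 + 7*i^4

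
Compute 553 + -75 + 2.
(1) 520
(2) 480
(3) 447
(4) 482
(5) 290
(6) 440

First: 553 + -75 = 478
Then: 478 + 2 = 480
2) 480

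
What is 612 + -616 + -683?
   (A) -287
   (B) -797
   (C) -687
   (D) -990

First: 612 + -616 = -4
Then: -4 + -683 = -687
C) -687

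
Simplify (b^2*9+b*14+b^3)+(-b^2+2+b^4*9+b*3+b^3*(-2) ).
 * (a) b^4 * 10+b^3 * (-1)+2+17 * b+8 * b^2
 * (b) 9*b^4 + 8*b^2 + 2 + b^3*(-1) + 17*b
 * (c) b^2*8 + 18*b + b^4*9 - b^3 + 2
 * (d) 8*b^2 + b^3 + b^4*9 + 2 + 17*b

Adding the polynomials and combining like terms:
(b^2*9 + b*14 + b^3) + (-b^2 + 2 + b^4*9 + b*3 + b^3*(-2))
= 9*b^4 + 8*b^2 + 2 + b^3*(-1) + 17*b
b) 9*b^4 + 8*b^2 + 2 + b^3*(-1) + 17*b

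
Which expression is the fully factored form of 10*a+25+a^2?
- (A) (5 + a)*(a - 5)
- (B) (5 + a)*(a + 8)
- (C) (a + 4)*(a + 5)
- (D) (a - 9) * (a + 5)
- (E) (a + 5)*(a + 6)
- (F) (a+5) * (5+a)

We need to factor 10*a+25+a^2.
The factored form is (a+5) * (5+a).
F) (a+5) * (5+a)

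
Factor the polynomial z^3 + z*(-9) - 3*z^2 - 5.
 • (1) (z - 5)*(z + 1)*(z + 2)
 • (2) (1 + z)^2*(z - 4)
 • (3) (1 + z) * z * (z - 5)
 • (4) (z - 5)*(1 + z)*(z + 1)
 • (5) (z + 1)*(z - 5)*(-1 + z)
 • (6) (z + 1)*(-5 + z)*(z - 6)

We need to factor z^3 + z*(-9) - 3*z^2 - 5.
The factored form is (z - 5)*(1 + z)*(z + 1).
4) (z - 5)*(1 + z)*(z + 1)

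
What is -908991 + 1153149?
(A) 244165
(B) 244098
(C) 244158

-908991 + 1153149 = 244158
C) 244158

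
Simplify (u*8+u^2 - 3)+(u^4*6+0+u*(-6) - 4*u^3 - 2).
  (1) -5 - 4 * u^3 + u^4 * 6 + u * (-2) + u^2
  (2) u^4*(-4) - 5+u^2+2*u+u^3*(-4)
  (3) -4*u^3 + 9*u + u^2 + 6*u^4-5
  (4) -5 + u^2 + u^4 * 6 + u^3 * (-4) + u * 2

Adding the polynomials and combining like terms:
(u*8 + u^2 - 3) + (u^4*6 + 0 + u*(-6) - 4*u^3 - 2)
= -5 + u^2 + u^4 * 6 + u^3 * (-4) + u * 2
4) -5 + u^2 + u^4 * 6 + u^3 * (-4) + u * 2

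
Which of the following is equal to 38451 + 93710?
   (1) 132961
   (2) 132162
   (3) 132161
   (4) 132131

38451 + 93710 = 132161
3) 132161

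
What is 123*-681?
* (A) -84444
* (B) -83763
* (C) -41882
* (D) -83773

123 * -681 = -83763
B) -83763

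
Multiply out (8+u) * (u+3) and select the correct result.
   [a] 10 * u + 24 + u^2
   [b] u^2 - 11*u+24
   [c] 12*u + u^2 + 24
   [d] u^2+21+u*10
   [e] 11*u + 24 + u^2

Expanding (8+u) * (u+3):
= 11*u + 24 + u^2
e) 11*u + 24 + u^2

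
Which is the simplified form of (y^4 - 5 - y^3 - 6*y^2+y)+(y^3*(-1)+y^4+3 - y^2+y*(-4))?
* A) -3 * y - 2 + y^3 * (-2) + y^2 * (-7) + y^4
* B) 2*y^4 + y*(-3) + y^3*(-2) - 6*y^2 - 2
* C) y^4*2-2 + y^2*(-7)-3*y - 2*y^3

Adding the polynomials and combining like terms:
(y^4 - 5 - y^3 - 6*y^2 + y) + (y^3*(-1) + y^4 + 3 - y^2 + y*(-4))
= y^4*2-2 + y^2*(-7)-3*y - 2*y^3
C) y^4*2-2 + y^2*(-7)-3*y - 2*y^3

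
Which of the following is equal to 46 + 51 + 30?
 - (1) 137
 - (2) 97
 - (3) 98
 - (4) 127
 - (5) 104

First: 46 + 51 = 97
Then: 97 + 30 = 127
4) 127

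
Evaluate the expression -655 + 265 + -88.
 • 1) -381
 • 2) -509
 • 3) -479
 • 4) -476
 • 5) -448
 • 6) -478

First: -655 + 265 = -390
Then: -390 + -88 = -478
6) -478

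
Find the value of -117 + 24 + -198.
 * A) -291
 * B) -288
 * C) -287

First: -117 + 24 = -93
Then: -93 + -198 = -291
A) -291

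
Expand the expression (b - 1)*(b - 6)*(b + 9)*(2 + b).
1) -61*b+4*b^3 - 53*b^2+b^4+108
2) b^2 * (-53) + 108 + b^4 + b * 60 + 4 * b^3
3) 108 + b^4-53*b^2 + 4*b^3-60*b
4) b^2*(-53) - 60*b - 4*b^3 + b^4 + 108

Expanding (b - 1)*(b - 6)*(b + 9)*(2 + b):
= 108 + b^4-53*b^2 + 4*b^3-60*b
3) 108 + b^4-53*b^2 + 4*b^3-60*b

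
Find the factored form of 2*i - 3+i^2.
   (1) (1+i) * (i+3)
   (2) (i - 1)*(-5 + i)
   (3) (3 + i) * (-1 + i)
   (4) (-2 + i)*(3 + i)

We need to factor 2*i - 3+i^2.
The factored form is (3 + i) * (-1 + i).
3) (3 + i) * (-1 + i)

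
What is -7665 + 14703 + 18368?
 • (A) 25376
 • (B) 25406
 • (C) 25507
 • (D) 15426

First: -7665 + 14703 = 7038
Then: 7038 + 18368 = 25406
B) 25406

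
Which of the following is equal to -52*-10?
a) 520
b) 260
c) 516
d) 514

-52 * -10 = 520
a) 520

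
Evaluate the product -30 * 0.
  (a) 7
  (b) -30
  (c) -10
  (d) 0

-30 * 0 = 0
d) 0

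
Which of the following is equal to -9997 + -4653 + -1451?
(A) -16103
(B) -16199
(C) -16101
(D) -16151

First: -9997 + -4653 = -14650
Then: -14650 + -1451 = -16101
C) -16101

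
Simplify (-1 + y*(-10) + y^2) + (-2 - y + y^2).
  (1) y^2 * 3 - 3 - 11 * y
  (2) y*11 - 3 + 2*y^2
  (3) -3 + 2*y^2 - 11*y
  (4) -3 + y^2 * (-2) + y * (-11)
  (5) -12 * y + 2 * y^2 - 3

Adding the polynomials and combining like terms:
(-1 + y*(-10) + y^2) + (-2 - y + y^2)
= -3 + 2*y^2 - 11*y
3) -3 + 2*y^2 - 11*y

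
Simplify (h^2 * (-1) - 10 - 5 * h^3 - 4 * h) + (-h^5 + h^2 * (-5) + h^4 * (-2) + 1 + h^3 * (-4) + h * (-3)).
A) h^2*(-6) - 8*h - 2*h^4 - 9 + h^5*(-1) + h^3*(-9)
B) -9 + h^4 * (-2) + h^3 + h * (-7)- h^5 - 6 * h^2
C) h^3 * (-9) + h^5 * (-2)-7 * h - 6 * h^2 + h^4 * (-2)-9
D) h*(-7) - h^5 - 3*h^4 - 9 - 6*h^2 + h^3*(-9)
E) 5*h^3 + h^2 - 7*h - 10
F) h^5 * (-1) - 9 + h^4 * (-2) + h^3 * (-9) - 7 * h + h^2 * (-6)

Adding the polynomials and combining like terms:
(h^2*(-1) - 10 - 5*h^3 - 4*h) + (-h^5 + h^2*(-5) + h^4*(-2) + 1 + h^3*(-4) + h*(-3))
= h^5 * (-1) - 9 + h^4 * (-2) + h^3 * (-9) - 7 * h + h^2 * (-6)
F) h^5 * (-1) - 9 + h^4 * (-2) + h^3 * (-9) - 7 * h + h^2 * (-6)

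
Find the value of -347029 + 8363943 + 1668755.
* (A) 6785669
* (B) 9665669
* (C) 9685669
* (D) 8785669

First: -347029 + 8363943 = 8016914
Then: 8016914 + 1668755 = 9685669
C) 9685669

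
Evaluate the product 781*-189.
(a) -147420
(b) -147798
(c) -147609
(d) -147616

781 * -189 = -147609
c) -147609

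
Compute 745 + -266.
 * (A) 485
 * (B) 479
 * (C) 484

745 + -266 = 479
B) 479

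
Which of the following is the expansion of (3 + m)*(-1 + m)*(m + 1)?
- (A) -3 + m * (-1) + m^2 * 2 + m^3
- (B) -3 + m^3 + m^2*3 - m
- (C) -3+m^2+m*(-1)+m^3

Expanding (3 + m)*(-1 + m)*(m + 1):
= -3 + m^3 + m^2*3 - m
B) -3 + m^3 + m^2*3 - m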